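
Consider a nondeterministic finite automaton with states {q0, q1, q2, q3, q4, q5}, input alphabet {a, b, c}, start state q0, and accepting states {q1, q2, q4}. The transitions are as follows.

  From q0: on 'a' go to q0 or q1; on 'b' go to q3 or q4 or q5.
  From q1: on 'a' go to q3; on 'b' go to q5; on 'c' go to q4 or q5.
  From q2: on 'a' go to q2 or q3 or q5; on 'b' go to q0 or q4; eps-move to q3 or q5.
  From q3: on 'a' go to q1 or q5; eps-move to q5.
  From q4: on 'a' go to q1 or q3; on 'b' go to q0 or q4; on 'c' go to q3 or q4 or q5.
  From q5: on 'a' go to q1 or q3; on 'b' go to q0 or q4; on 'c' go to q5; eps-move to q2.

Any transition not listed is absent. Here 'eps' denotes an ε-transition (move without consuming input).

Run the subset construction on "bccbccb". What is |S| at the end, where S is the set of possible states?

Start in {q0}.
Read 'b': q0→{q3, q4, q5}; union {q3, q4, q5}; ε-closure = {q2, q3, q4, q5}.
Read 'c': q2→∅, q3→∅, q4→{q3, q4, q5}, q5→{q5}; union {q3, q4, q5}; ε-closure = {q2, q3, q4, q5}.
Read 'c': q2→∅, q3→∅, q4→{q3, q4, q5}, q5→{q5}; union {q3, q4, q5}; ε-closure = {q2, q3, q4, q5}.
Read 'b': q2→{q0, q4}, q3→∅, q4→{q0, q4}, q5→{q0, q4}; now {q0, q4}.
Read 'c': q0→∅, q4→{q3, q4, q5}; union {q3, q4, q5}; ε-closure = {q2, q3, q4, q5}.
Read 'c': q2→∅, q3→∅, q4→{q3, q4, q5}, q5→{q5}; union {q3, q4, q5}; ε-closure = {q2, q3, q4, q5}.
Read 'b': q2→{q0, q4}, q3→∅, q4→{q0, q4}, q5→{q0, q4}; now {q0, q4}.
That set has 2 states.

2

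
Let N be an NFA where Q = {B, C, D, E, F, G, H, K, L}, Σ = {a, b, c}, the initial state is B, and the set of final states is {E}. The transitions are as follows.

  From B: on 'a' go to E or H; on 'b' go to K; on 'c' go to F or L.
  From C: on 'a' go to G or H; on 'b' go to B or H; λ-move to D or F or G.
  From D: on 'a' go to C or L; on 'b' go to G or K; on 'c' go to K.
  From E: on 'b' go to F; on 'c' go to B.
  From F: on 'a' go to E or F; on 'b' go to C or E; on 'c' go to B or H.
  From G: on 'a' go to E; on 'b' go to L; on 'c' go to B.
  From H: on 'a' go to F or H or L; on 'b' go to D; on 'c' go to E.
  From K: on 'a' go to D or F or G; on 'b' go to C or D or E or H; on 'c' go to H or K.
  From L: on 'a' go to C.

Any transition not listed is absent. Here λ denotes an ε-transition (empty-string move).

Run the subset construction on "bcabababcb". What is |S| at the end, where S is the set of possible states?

Start in {B}.
Read 'b': B→{K}; now {K}.
Read 'c': K→{H, K}; now {H, K}.
Read 'a': H→{F, H, L}, K→{D, F, G}; now {D, F, G, H, L}.
Read 'b': D→{G, K}, F→{C, E}, G→{L}, H→{D}, L→∅; union {C, D, E, G, K, L}; ε-closure = {C, D, E, F, G, K, L}.
Read 'a': C→{G, H}, D→{C, L}, E→∅, F→{E, F}, G→{E}, K→{D, F, G}, L→{C}; now {C, D, E, F, G, H, L}.
Read 'b': C→{B, H}, D→{G, K}, E→{F}, F→{C, E}, G→{L}, H→{D}, L→∅; now {B, C, D, E, F, G, H, K, L}.
Read 'a': B→{E, H}, C→{G, H}, D→{C, L}, E→∅, F→{E, F}, G→{E}, H→{F, H, L}, K→{D, F, G}, L→{C}; now {C, D, E, F, G, H, L}.
Read 'b': C→{B, H}, D→{G, K}, E→{F}, F→{C, E}, G→{L}, H→{D}, L→∅; now {B, C, D, E, F, G, H, K, L}.
Read 'c': B→{F, L}, C→∅, D→{K}, E→{B}, F→{B, H}, G→{B}, H→{E}, K→{H, K}, L→∅; now {B, E, F, H, K, L}.
Read 'b': B→{K}, E→{F}, F→{C, E}, H→{D}, K→{C, D, E, H}, L→∅; union {C, D, E, F, H, K}; ε-closure = {C, D, E, F, G, H, K}.
That set has 7 states.

7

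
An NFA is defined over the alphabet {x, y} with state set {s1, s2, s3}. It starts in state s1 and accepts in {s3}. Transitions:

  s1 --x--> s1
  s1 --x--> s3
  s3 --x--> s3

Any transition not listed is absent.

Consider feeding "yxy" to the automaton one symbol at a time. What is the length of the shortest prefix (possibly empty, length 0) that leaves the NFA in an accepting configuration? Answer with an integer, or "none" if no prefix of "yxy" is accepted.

none

Start in {s1}.
Read 'y': s1→∅; now ∅.
The set is empty and remains empty for the remaining 2 symbols.
No reachable set along the way intersects F.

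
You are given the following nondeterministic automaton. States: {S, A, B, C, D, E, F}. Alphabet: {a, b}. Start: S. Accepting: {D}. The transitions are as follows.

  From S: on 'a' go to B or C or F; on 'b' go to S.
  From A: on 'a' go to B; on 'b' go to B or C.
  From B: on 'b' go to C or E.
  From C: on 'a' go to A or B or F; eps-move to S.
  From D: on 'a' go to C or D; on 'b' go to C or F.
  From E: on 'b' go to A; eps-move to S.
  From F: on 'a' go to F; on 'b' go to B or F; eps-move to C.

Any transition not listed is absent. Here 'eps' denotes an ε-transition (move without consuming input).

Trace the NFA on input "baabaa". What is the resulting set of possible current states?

{S, A, B, C, F}

Start in {S}.
Read 'b': S→{S}; now {S}.
Read 'a': S→{B, C, F}; union {B, C, F}; ε-closure = {S, B, C, F}.
Read 'a': S→{B, C, F}, B→∅, C→{A, B, F}, F→{F}; union {A, B, C, F}; ε-closure = {S, A, B, C, F}.
Read 'b': S→{S}, A→{B, C}, B→{C, E}, C→∅, F→{B, F}; now {S, B, C, E, F}.
Read 'a': S→{B, C, F}, B→∅, C→{A, B, F}, E→∅, F→{F}; union {A, B, C, F}; ε-closure = {S, A, B, C, F}.
Read 'a': S→{B, C, F}, A→{B}, B→∅, C→{A, B, F}, F→{F}; union {A, B, C, F}; ε-closure = {S, A, B, C, F}.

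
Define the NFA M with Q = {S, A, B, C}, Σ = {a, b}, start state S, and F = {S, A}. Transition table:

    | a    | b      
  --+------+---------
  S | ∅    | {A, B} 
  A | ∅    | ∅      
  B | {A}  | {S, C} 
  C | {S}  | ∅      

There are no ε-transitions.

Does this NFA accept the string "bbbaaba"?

Start in {S}.
Read 'b': {S} → {A, B}.
Read 'b': {A, B} → {S, C}.
Read 'b': {S, C} → {A, B}.
Read 'a': {A, B} → {A}.
Read 'a': {A} → ∅.
The set is empty and remains empty for the remaining 2 symbols.
The final set ∅ contains no accepting state.

No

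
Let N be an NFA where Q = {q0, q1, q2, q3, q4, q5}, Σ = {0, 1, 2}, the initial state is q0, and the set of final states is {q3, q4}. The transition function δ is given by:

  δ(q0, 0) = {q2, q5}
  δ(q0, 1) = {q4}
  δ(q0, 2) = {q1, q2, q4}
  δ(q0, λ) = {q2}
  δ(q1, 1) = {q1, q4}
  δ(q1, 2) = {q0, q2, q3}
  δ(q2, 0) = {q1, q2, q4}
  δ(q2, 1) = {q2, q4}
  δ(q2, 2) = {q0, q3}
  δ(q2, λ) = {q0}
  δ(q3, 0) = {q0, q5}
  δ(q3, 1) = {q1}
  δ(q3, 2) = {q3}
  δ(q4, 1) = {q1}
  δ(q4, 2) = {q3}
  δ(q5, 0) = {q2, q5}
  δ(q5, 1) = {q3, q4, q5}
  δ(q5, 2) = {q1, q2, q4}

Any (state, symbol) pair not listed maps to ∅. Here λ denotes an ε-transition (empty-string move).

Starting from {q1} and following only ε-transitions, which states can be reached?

{q1}

Begin with {q1}.
No ε-moves leave this set, so the closure equals the set itself.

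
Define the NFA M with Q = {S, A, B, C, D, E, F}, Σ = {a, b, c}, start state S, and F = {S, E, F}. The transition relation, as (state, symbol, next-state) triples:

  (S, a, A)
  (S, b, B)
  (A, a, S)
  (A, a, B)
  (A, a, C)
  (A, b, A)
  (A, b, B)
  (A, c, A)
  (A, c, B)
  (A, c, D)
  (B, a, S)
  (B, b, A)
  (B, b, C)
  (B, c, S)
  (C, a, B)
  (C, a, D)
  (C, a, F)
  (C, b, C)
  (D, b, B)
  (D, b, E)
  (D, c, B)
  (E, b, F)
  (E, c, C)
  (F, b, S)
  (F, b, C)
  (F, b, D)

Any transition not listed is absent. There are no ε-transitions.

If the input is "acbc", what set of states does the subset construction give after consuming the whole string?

{S, A, B, C, D}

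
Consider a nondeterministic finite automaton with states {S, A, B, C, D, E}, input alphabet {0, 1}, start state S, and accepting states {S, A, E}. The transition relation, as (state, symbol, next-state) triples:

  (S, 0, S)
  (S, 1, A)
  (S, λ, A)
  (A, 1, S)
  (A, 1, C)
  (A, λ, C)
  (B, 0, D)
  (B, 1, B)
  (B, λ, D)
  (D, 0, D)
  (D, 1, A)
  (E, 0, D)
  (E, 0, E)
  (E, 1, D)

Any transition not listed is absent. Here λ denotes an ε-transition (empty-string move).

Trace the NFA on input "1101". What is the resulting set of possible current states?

{S, A, C}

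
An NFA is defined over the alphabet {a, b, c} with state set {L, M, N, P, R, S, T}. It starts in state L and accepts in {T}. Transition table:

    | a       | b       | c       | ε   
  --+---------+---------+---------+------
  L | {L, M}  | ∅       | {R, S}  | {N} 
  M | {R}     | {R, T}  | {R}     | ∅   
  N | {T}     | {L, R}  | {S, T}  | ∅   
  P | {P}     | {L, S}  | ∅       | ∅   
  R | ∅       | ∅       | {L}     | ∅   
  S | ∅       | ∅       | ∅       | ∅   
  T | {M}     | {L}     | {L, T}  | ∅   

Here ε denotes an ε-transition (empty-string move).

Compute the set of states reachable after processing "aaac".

{L, N, R, S, T}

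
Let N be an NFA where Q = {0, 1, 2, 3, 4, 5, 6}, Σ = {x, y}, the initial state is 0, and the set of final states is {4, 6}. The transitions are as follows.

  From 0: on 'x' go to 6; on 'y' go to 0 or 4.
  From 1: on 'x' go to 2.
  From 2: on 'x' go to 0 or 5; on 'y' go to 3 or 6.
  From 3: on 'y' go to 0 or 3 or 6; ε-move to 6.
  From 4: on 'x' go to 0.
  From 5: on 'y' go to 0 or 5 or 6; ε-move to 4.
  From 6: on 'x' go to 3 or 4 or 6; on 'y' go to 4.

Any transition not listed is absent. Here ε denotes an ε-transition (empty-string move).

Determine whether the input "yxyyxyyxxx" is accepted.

Yes

Start in {0}.
Read 'y': 0→{0, 4}; now {0, 4}.
Read 'x': 0→{6}, 4→{0}; now {0, 6}.
Read 'y': 0→{0, 4}, 6→{4}; now {0, 4}.
Read 'y': 0→{0, 4}, 4→∅; now {0, 4}.
Read 'x': 0→{6}, 4→{0}; now {0, 6}.
Read 'y': 0→{0, 4}, 6→{4}; now {0, 4}.
Read 'y': 0→{0, 4}, 4→∅; now {0, 4}.
Read 'x': 0→{6}, 4→{0}; now {0, 6}.
Read 'x': 0→{6}, 6→{3, 4, 6}; now {3, 4, 6}.
Read 'x': 3→∅, 4→{0}, 6→{3, 4, 6}; now {0, 3, 4, 6}.
The final set {0, 3, 4, 6} contains the accepting states 4, 6.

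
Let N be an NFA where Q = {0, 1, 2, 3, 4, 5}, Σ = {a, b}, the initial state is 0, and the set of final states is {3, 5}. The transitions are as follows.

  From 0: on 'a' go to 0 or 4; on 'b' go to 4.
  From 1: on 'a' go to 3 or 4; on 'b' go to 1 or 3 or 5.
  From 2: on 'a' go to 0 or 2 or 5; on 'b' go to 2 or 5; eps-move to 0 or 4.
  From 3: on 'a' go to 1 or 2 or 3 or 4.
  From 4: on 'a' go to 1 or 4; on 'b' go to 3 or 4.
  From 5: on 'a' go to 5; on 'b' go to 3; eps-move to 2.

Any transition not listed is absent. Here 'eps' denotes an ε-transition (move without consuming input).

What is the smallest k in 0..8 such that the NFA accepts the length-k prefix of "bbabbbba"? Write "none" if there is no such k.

Start in {0}.
Read 'b': 0→{4}; now {4}.
Read 'b': 4→{3, 4}; now {3, 4}.
None of the earlier sets intersect F, but {3, 4} does.

2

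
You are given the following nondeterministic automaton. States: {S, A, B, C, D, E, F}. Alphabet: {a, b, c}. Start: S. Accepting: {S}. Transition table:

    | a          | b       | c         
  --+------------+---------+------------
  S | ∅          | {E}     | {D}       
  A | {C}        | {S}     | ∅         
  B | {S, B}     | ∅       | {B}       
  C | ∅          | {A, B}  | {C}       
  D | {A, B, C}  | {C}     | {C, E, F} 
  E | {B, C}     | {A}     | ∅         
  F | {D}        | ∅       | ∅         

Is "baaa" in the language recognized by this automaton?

Start in {S}.
Read 'b': {S} → {E}.
Read 'a': {E} → {B, C}.
Read 'a': {B, C} → {S, B}.
Read 'a': {S, B} → {S, B}.
The final set {S, B} contains the accepting state S.

Yes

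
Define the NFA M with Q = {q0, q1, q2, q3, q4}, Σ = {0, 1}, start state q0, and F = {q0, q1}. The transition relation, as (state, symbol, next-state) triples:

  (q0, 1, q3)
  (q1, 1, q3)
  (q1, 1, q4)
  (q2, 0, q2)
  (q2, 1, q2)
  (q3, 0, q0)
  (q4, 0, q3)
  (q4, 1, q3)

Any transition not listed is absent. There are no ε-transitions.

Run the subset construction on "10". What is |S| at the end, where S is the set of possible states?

1

Start in {q0}.
Read '1': q0→{q3}; now {q3}.
Read '0': q3→{q0}; now {q0}.
That set has 1 state.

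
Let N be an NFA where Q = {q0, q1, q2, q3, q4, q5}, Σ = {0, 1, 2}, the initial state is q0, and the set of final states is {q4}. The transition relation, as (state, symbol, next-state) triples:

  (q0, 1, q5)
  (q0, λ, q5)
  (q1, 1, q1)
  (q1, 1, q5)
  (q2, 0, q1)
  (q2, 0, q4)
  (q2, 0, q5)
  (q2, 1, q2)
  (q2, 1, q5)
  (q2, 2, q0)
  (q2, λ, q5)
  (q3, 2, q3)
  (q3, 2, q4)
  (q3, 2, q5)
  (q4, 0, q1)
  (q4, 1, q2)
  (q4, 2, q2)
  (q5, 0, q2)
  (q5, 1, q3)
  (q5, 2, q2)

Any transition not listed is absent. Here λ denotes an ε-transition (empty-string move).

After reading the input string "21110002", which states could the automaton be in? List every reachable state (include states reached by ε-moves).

{q0, q2, q5}

Start: ε-closure({q0}) = {q0, q5}.
Read '2': {q0, q5} → {q2, q5}.
Read '1': {q2, q5} → {q2, q3, q5}.
Read '1': {q2, q3, q5} → {q2, q3, q5}.
Read '1': {q2, q3, q5} → {q2, q3, q5}.
Read '0': {q2, q3, q5} → {q1, q2, q4, q5}.
Read '0': {q1, q2, q4, q5} → {q1, q2, q4, q5}.
Read '0': {q1, q2, q4, q5} → {q1, q2, q4, q5}.
Read '2': {q1, q2, q4, q5} → {q0, q2, q5}.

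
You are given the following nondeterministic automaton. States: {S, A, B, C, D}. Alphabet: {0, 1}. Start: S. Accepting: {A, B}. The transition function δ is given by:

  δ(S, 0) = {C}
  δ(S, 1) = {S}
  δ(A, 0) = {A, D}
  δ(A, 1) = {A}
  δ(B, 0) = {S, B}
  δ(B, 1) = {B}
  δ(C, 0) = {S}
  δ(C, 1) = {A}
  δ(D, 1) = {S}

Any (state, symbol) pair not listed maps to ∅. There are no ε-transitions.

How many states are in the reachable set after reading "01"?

Start in {S}.
Read '0': S→{C}; now {C}.
Read '1': C→{A}; now {A}.
That set has 1 state.

1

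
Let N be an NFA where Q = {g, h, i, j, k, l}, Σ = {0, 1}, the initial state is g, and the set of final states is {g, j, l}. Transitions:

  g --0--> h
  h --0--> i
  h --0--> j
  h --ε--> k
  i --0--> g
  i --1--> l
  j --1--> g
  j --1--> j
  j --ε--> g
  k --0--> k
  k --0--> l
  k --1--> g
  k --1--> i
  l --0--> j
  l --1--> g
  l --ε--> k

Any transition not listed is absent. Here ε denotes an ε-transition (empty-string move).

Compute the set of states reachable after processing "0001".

{g, i, j}

Start in {g}.
Read '0': {g} → {h, k}.
Read '0': {h, k} → {g, i, j, k, l}.
Read '0': {g, i, j, k, l} → {g, h, j, k, l}.
Read '1': {g, h, j, k, l} → {g, i, j}.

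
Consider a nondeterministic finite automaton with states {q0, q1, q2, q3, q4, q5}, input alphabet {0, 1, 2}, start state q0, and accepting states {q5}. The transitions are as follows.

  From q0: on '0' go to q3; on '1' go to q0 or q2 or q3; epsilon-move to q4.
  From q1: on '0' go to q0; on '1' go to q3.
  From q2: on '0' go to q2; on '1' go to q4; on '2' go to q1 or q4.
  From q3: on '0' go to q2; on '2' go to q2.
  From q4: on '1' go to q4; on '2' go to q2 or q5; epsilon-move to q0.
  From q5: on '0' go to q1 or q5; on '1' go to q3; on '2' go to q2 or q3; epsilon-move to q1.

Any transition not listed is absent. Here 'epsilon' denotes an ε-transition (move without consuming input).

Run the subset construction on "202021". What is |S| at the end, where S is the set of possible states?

4

Start: ε-closure({q0}) = {q0, q4}.
Read '2': q0→∅, q4→{q2, q5}; union {q2, q5}; ε-closure = {q1, q2, q5}.
Read '0': q1→{q0}, q2→{q2}, q5→{q1, q5}; union {q0, q1, q2, q5}; ε-closure = {q0, q1, q2, q4, q5}.
Read '2': q0→∅, q1→∅, q2→{q1, q4}, q4→{q2, q5}, q5→{q2, q3}; union {q1, q2, q3, q4, q5}; ε-closure = {q0, q1, q2, q3, q4, q5}.
Read '0': q0→{q3}, q1→{q0}, q2→{q2}, q3→{q2}, q4→∅, q5→{q1, q5}; union {q0, q1, q2, q3, q5}; ε-closure = {q0, q1, q2, q3, q4, q5}.
Read '2': q0→∅, q1→∅, q2→{q1, q4}, q3→{q2}, q4→{q2, q5}, q5→{q2, q3}; union {q1, q2, q3, q4, q5}; ε-closure = {q0, q1, q2, q3, q4, q5}.
Read '1': q0→{q0, q2, q3}, q1→{q3}, q2→{q4}, q3→∅, q4→{q4}, q5→{q3}; now {q0, q2, q3, q4}.
That set has 4 states.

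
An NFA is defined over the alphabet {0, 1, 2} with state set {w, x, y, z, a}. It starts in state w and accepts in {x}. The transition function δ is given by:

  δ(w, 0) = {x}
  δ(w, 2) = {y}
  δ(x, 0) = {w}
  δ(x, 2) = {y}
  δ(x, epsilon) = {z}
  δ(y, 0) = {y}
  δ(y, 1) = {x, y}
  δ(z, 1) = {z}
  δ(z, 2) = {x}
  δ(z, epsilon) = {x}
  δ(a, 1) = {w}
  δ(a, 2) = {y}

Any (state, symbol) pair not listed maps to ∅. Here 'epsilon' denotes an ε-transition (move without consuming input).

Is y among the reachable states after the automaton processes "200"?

Yes

Start in {w}.
Read '2': {w} → {y}.
Read '0': {y} → {y}.
Read '0': {y} → {y}.
State y is in {y}.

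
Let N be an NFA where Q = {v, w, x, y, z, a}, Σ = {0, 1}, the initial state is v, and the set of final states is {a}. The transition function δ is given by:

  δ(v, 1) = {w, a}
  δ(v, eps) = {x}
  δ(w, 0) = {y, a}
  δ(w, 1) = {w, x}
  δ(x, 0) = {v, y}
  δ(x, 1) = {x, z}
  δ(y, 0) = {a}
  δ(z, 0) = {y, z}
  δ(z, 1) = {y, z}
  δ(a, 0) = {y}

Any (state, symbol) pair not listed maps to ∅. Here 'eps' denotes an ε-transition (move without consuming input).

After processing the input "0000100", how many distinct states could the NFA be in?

5

Start: ε-closure({v}) = {v, x}.
Read '0': v→∅, x→{v, y}; union {v, y}; ε-closure = {v, x, y}.
Read '0': v→∅, x→{v, y}, y→{a}; union {v, y, a}; ε-closure = {v, x, y, a}.
Read '0': v→∅, x→{v, y}, y→{a}, a→{y}; union {v, y, a}; ε-closure = {v, x, y, a}.
Read '0': v→∅, x→{v, y}, y→{a}, a→{y}; union {v, y, a}; ε-closure = {v, x, y, a}.
Read '1': v→{w, a}, x→{x, z}, y→∅, a→∅; now {w, x, z, a}.
Read '0': w→{y, a}, x→{v, y}, z→{y, z}, a→{y}; union {v, y, z, a}; ε-closure = {v, x, y, z, a}.
Read '0': v→∅, x→{v, y}, y→{a}, z→{y, z}, a→{y}; union {v, y, z, a}; ε-closure = {v, x, y, z, a}.
That set has 5 states.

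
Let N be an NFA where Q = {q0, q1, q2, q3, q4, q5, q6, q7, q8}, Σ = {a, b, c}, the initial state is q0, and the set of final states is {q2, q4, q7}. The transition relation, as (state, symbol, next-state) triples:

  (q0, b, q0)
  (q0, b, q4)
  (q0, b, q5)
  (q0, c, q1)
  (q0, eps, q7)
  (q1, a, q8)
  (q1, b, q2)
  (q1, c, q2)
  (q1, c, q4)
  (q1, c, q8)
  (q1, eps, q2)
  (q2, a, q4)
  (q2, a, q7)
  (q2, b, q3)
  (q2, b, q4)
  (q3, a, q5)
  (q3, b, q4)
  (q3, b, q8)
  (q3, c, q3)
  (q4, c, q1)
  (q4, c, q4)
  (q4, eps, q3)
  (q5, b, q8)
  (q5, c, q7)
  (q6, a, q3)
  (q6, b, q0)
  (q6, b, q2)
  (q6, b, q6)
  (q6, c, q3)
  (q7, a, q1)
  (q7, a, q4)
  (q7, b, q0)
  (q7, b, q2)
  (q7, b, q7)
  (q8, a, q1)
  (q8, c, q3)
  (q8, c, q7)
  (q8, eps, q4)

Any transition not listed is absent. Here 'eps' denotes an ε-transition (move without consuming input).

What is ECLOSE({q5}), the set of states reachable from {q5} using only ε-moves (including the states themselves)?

Begin with {q5}.
No ε-moves leave this set, so the closure equals the set itself.

{q5}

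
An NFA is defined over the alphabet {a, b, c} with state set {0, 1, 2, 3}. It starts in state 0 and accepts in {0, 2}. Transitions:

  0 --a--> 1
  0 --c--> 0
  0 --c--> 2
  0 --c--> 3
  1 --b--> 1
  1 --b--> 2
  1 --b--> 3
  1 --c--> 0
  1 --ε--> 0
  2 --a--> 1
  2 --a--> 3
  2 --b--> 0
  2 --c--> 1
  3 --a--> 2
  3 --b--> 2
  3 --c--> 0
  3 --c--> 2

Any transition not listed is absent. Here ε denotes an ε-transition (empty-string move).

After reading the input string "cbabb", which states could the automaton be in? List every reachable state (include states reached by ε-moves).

Start in {0}.
Read 'c': 0→{0, 2, 3}; now {0, 2, 3}.
Read 'b': 0→∅, 2→{0}, 3→{2}; now {0, 2}.
Read 'a': 0→{1}, 2→{1, 3}; union {1, 3}; ε-closure = {0, 1, 3}.
Read 'b': 0→∅, 1→{1, 2, 3}, 3→{2}; union {1, 2, 3}; ε-closure = {0, 1, 2, 3}.
Read 'b': 0→∅, 1→{1, 2, 3}, 2→{0}, 3→{2}; now {0, 1, 2, 3}.

{0, 1, 2, 3}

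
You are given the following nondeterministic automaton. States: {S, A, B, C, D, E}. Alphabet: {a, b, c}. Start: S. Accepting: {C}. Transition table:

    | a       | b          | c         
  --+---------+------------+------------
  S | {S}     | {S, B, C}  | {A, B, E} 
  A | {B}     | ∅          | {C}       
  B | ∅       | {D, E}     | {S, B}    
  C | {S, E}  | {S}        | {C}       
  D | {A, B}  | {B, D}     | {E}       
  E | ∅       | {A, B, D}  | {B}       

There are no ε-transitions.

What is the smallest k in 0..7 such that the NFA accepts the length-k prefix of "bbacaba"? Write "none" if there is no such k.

1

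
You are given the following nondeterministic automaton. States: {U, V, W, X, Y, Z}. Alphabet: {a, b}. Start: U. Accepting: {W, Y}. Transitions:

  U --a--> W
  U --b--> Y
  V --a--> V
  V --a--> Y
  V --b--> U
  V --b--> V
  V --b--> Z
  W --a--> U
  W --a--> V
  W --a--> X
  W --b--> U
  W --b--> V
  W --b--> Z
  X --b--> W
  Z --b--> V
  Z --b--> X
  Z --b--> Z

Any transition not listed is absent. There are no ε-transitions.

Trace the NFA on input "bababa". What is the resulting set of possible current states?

∅

Start in {U}.
Read 'b': {U} → {Y}.
Read 'a': {Y} → ∅.
The set is empty and remains empty for the remaining 4 symbols.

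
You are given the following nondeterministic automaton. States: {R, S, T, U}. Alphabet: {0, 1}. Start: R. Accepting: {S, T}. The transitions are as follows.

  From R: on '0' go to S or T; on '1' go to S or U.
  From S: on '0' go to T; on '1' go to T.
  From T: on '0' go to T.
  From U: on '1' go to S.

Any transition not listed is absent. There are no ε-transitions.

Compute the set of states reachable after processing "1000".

Start in {R}.
Read '1': {R} → {S, U}.
Read '0': {S, U} → {T}.
Read '0': {T} → {T}.
Read '0': {T} → {T}.

{T}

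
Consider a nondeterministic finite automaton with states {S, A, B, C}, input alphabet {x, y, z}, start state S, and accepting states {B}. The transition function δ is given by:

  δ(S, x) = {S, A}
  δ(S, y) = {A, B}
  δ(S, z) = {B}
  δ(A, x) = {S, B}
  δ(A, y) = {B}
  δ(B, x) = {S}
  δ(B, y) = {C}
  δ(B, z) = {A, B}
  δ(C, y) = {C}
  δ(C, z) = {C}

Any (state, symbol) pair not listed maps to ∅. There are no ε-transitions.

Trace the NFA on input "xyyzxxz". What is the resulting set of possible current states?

{B}

Start in {S}.
Read 'x': S→{S, A}; now {S, A}.
Read 'y': S→{A, B}, A→{B}; now {A, B}.
Read 'y': A→{B}, B→{C}; now {B, C}.
Read 'z': B→{A, B}, C→{C}; now {A, B, C}.
Read 'x': A→{S, B}, B→{S}, C→∅; now {S, B}.
Read 'x': S→{S, A}, B→{S}; now {S, A}.
Read 'z': S→{B}, A→∅; now {B}.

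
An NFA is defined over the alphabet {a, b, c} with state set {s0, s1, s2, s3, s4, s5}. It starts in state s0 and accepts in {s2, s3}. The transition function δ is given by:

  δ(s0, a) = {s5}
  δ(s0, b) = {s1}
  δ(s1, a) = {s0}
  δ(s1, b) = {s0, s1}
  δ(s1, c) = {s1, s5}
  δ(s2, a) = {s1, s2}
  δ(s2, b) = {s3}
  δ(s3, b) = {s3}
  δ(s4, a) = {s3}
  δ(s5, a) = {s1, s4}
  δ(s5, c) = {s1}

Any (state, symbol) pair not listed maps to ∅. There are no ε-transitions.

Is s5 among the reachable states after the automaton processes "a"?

Start in {s0}.
Read 'a': {s0} → {s5}.
State s5 is in {s5}.

Yes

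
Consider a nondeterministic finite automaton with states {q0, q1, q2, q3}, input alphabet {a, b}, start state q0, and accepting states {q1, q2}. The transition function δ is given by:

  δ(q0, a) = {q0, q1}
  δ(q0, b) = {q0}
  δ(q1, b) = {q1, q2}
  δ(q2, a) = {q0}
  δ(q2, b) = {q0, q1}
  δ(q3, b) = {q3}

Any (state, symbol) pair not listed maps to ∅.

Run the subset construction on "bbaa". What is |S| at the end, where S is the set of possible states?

Start in {q0}.
Read 'b': {q0} → {q0}.
Read 'b': {q0} → {q0}.
Read 'a': {q0} → {q0, q1}.
Read 'a': {q0, q1} → {q0, q1}.
That set has 2 states.

2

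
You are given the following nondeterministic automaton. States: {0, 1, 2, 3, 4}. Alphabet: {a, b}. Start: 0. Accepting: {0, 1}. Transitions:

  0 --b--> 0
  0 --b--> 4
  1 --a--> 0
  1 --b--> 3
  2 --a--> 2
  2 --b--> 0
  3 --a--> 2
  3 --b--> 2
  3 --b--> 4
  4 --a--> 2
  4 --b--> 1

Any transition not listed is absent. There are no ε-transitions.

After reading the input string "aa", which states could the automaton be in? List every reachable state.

Start in {0}.
Read 'a': {0} → ∅.
The set is empty and remains empty for the remaining 1 symbol.

∅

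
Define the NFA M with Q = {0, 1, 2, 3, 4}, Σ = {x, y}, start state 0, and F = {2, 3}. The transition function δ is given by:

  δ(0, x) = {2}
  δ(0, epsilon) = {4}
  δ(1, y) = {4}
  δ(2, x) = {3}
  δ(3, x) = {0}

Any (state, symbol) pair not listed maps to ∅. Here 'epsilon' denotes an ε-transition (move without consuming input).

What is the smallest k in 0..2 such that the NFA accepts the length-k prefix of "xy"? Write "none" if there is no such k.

1

Start: ε-closure({0}) = {0, 4}.
Read 'x': {0, 4} → {2}.
None of the earlier sets intersect F, but {2} does.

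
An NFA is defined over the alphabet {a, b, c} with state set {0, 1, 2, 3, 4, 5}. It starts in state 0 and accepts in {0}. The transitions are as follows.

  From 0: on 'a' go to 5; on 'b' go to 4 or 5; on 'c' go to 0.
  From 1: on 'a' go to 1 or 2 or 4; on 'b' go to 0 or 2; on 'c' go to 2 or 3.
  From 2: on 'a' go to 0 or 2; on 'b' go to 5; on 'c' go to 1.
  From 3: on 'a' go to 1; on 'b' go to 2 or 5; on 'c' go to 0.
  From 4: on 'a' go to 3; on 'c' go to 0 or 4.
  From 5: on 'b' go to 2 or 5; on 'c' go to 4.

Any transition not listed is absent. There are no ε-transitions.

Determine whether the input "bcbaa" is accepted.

Start in {0}.
Read 'b': 0→{4, 5}; now {4, 5}.
Read 'c': 4→{0, 4}, 5→{4}; now {0, 4}.
Read 'b': 0→{4, 5}, 4→∅; now {4, 5}.
Read 'a': 4→{3}, 5→∅; now {3}.
Read 'a': 3→{1}; now {1}.
The final set {1} contains no accepting state.

No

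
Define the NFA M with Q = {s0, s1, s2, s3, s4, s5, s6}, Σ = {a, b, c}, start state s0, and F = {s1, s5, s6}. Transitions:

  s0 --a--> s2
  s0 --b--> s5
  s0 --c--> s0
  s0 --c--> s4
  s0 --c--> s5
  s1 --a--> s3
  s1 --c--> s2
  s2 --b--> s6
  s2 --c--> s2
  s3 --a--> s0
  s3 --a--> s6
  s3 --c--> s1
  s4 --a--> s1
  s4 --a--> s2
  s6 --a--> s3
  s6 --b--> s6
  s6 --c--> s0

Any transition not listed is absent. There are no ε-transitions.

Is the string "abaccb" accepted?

Start in {s0}.
Read 'a': {s0} → {s2}.
Read 'b': {s2} → {s6}.
Read 'a': {s6} → {s3}.
Read 'c': {s3} → {s1}.
Read 'c': {s1} → {s2}.
Read 'b': {s2} → {s6}.
The final set {s6} contains the accepting state s6.

Yes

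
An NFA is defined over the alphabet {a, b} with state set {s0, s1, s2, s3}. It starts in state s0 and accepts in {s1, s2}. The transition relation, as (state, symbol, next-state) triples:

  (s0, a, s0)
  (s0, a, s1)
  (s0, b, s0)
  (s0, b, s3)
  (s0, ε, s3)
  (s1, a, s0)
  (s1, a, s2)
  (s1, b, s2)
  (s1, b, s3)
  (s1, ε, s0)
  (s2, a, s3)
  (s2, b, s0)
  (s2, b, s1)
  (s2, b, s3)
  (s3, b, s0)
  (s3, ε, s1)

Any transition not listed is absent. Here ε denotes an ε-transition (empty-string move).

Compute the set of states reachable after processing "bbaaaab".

{s0, s1, s2, s3}

Start: ε-closure({s0}) = {s0, s1, s3}.
Read 'b': {s0, s1, s3} → {s0, s1, s2, s3}.
Read 'b': {s0, s1, s2, s3} → {s0, s1, s2, s3}.
Read 'a': {s0, s1, s2, s3} → {s0, s1, s2, s3}.
Read 'a': {s0, s1, s2, s3} → {s0, s1, s2, s3}.
Read 'a': {s0, s1, s2, s3} → {s0, s1, s2, s3}.
Read 'a': {s0, s1, s2, s3} → {s0, s1, s2, s3}.
Read 'b': {s0, s1, s2, s3} → {s0, s1, s2, s3}.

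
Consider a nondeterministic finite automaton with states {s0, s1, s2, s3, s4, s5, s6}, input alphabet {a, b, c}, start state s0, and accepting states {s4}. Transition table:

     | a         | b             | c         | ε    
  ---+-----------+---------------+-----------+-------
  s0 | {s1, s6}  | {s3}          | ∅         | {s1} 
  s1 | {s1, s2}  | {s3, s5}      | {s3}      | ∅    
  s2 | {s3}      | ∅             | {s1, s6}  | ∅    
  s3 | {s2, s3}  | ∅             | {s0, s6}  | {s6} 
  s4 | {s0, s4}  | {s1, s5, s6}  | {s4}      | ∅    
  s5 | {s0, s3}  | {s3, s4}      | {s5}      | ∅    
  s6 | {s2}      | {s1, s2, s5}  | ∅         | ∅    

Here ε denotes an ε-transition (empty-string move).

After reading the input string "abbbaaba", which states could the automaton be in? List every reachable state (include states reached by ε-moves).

{s0, s1, s2, s3, s6}

Start: ε-closure({s0}) = {s0, s1}.
Read 'a': s0→{s1, s6}, s1→{s1, s2}; now {s1, s2, s6}.
Read 'b': s1→{s3, s5}, s2→∅, s6→{s1, s2, s5}; union {s1, s2, s3, s5}; ε-closure = {s1, s2, s3, s5, s6}.
Read 'b': s1→{s3, s5}, s2→∅, s3→∅, s5→{s3, s4}, s6→{s1, s2, s5}; union {s1, s2, s3, s4, s5}; ε-closure = {s1, s2, s3, s4, s5, s6}.
Read 'b': s1→{s3, s5}, s2→∅, s3→∅, s4→{s1, s5, s6}, s5→{s3, s4}, s6→{s1, s2, s5}; now {s1, s2, s3, s4, s5, s6}.
Read 'a': s1→{s1, s2}, s2→{s3}, s3→{s2, s3}, s4→{s0, s4}, s5→{s0, s3}, s6→{s2}; union {s0, s1, s2, s3, s4}; ε-closure = {s0, s1, s2, s3, s4, s6}.
Read 'a': s0→{s1, s6}, s1→{s1, s2}, s2→{s3}, s3→{s2, s3}, s4→{s0, s4}, s6→{s2}; now {s0, s1, s2, s3, s4, s6}.
Read 'b': s0→{s3}, s1→{s3, s5}, s2→∅, s3→∅, s4→{s1, s5, s6}, s6→{s1, s2, s5}; now {s1, s2, s3, s5, s6}.
Read 'a': s1→{s1, s2}, s2→{s3}, s3→{s2, s3}, s5→{s0, s3}, s6→{s2}; union {s0, s1, s2, s3}; ε-closure = {s0, s1, s2, s3, s6}.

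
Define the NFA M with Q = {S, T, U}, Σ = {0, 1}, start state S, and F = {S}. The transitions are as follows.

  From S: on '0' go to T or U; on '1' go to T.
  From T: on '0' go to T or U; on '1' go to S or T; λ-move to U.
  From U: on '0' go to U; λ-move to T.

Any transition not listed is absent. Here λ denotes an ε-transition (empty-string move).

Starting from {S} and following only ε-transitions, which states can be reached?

{S}

Begin with {S}.
No ε-moves leave this set, so the closure equals the set itself.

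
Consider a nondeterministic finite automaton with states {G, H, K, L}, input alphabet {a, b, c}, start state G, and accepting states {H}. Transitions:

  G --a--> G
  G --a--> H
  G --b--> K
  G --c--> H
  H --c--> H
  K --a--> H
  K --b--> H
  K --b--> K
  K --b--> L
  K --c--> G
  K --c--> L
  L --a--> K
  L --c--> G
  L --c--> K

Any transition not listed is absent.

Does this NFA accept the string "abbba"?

Yes

Start in {G}.
Read 'a': G→{G, H}; now {G, H}.
Read 'b': G→{K}, H→∅; now {K}.
Read 'b': K→{H, K, L}; now {H, K, L}.
Read 'b': H→∅, K→{H, K, L}, L→∅; now {H, K, L}.
Read 'a': H→∅, K→{H}, L→{K}; now {H, K}.
The final set {H, K} contains the accepting state H.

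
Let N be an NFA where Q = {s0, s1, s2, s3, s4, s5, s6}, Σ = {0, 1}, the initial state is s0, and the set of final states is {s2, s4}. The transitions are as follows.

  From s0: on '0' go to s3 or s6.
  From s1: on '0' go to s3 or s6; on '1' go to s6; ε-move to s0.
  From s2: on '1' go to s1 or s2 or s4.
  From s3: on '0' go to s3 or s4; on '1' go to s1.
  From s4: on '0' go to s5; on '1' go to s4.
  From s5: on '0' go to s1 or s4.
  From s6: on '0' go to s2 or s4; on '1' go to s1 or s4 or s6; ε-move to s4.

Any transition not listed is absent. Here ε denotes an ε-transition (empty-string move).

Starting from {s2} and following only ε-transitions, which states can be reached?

{s2}

Begin with {s2}.
No ε-moves leave this set, so the closure equals the set itself.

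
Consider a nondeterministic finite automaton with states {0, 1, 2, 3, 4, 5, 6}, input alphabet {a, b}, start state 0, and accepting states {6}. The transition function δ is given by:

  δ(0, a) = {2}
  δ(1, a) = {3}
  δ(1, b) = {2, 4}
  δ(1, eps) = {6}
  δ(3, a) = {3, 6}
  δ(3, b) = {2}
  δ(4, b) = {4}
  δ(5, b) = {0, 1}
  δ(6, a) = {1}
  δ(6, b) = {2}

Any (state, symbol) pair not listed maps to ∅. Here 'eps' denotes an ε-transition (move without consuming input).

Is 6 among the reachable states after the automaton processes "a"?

No

Start in {0}.
Read 'a': 0→{2}; now {2}.
State 6 is not in {2}.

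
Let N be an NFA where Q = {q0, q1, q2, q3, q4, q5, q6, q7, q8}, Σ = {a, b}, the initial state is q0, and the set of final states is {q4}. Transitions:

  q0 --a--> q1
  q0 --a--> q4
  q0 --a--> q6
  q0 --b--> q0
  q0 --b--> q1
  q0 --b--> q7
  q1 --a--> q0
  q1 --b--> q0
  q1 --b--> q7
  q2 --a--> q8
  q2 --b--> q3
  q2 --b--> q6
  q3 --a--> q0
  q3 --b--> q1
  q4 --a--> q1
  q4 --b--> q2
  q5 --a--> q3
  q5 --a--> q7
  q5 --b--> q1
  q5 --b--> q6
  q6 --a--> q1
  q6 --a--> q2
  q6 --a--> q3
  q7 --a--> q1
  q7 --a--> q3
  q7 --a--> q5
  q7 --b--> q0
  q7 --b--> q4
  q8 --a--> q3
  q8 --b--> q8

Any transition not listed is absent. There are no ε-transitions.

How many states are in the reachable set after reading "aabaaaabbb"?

8

Start in {q0}.
Read 'a': {q0} → {q1, q4, q6}.
Read 'a': {q1, q4, q6} → {q0, q1, q2, q3}.
Read 'b': {q0, q1, q2, q3} → {q0, q1, q3, q6, q7}.
Read 'a': {q0, q1, q3, q6, q7} → {q0, q1, q2, q3, q4, q5, q6}.
Read 'a': {q0, q1, q2, q3, q4, q5, q6} → {q0, q1, q2, q3, q4, q6, q7, q8}.
Read 'a': {q0, q1, q2, q3, q4, q6, q7, q8} → {q0, q1, q2, q3, q4, q5, q6, q8}.
Read 'a': {q0, q1, q2, q3, q4, q5, q6, q8} → {q0, q1, q2, q3, q4, q6, q7, q8}.
Read 'b': {q0, q1, q2, q3, q4, q6, q7, q8} → {q0, q1, q2, q3, q4, q6, q7, q8}.
Read 'b': {q0, q1, q2, q3, q4, q6, q7, q8} → {q0, q1, q2, q3, q4, q6, q7, q8}.
Read 'b': {q0, q1, q2, q3, q4, q6, q7, q8} → {q0, q1, q2, q3, q4, q6, q7, q8}.
That set has 8 states.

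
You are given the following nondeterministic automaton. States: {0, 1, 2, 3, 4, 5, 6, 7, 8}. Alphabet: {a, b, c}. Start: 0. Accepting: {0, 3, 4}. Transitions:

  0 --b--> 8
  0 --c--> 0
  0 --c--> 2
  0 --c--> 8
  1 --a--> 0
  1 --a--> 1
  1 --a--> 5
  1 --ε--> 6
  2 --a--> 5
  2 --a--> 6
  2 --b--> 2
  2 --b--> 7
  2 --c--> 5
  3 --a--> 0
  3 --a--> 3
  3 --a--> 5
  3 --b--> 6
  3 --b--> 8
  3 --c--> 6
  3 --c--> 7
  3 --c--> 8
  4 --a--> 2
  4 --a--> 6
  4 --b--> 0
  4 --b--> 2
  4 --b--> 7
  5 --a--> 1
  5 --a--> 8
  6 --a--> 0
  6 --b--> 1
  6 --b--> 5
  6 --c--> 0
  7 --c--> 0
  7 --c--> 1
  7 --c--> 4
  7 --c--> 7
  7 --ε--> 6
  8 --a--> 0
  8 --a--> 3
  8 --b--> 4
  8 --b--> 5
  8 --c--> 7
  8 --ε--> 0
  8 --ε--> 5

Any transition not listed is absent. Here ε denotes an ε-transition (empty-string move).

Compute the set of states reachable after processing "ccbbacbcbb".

{0, 1, 2, 4, 5, 6, 7, 8}

Start in {0}.
Read 'c': {0} → {0, 2, 5, 8}.
Read 'c': {0, 2, 5, 8} → {0, 2, 5, 6, 7, 8}.
Read 'b': {0, 2, 5, 6, 7, 8} → {0, 1, 2, 4, 5, 6, 7, 8}.
Read 'b': {0, 1, 2, 4, 5, 6, 7, 8} → {0, 1, 2, 4, 5, 6, 7, 8}.
Read 'a': {0, 1, 2, 4, 5, 6, 7, 8} → {0, 1, 2, 3, 5, 6, 8}.
Read 'c': {0, 1, 2, 3, 5, 6, 8} → {0, 2, 5, 6, 7, 8}.
Read 'b': {0, 2, 5, 6, 7, 8} → {0, 1, 2, 4, 5, 6, 7, 8}.
Read 'c': {0, 1, 2, 4, 5, 6, 7, 8} → {0, 1, 2, 4, 5, 6, 7, 8}.
Read 'b': {0, 1, 2, 4, 5, 6, 7, 8} → {0, 1, 2, 4, 5, 6, 7, 8}.
Read 'b': {0, 1, 2, 4, 5, 6, 7, 8} → {0, 1, 2, 4, 5, 6, 7, 8}.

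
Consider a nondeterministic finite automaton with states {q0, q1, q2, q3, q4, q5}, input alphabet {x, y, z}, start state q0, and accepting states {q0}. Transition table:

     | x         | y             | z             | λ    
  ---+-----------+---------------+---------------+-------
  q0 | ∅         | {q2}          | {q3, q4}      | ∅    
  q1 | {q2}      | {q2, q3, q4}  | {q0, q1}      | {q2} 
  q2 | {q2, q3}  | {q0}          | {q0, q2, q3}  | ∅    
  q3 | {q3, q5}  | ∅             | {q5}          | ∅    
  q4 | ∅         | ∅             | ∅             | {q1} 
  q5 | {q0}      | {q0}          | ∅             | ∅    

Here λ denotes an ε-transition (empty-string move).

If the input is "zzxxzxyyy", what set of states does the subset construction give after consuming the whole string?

{q0, q2}

Start in {q0}.
Read 'z': q0→{q3, q4}; union {q3, q4}; ε-closure = {q1, q2, q3, q4}.
Read 'z': q1→{q0, q1}, q2→{q0, q2, q3}, q3→{q5}, q4→∅; now {q0, q1, q2, q3, q5}.
Read 'x': q0→∅, q1→{q2}, q2→{q2, q3}, q3→{q3, q5}, q5→{q0}; now {q0, q2, q3, q5}.
Read 'x': q0→∅, q2→{q2, q3}, q3→{q3, q5}, q5→{q0}; now {q0, q2, q3, q5}.
Read 'z': q0→{q3, q4}, q2→{q0, q2, q3}, q3→{q5}, q5→∅; union {q0, q2, q3, q4, q5}; ε-closure = {q0, q1, q2, q3, q4, q5}.
Read 'x': q0→∅, q1→{q2}, q2→{q2, q3}, q3→{q3, q5}, q4→∅, q5→{q0}; now {q0, q2, q3, q5}.
Read 'y': q0→{q2}, q2→{q0}, q3→∅, q5→{q0}; now {q0, q2}.
Read 'y': q0→{q2}, q2→{q0}; now {q0, q2}.
Read 'y': q0→{q2}, q2→{q0}; now {q0, q2}.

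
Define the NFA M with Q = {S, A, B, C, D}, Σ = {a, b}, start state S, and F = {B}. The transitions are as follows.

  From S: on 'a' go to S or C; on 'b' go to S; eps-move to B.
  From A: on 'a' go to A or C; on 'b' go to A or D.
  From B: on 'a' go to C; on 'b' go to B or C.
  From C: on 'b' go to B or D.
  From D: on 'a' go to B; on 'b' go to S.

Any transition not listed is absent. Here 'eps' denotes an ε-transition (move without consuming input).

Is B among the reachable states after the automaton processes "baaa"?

Start: ε-closure({S}) = {S, B}.
Read 'b': S→{S}, B→{B, C}; now {S, B, C}.
Read 'a': S→{S, C}, B→{C}, C→∅; union {S, C}; ε-closure = {S, B, C}.
Read 'a': S→{S, C}, B→{C}, C→∅; union {S, C}; ε-closure = {S, B, C}.
Read 'a': S→{S, C}, B→{C}, C→∅; union {S, C}; ε-closure = {S, B, C}.
State B is in {S, B, C}.

Yes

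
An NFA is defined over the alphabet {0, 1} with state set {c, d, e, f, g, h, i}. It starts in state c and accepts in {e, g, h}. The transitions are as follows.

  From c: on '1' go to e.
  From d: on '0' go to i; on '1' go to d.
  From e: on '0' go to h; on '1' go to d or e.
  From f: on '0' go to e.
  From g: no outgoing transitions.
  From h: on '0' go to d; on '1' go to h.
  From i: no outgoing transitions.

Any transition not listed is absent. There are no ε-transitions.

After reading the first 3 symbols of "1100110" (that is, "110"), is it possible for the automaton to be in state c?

No

Start in {c}.
Read '1': {c} → {e}.
Read '1': {e} → {d, e}.
Read '0': {d, e} → {h, i}.
State c is not in {h, i}.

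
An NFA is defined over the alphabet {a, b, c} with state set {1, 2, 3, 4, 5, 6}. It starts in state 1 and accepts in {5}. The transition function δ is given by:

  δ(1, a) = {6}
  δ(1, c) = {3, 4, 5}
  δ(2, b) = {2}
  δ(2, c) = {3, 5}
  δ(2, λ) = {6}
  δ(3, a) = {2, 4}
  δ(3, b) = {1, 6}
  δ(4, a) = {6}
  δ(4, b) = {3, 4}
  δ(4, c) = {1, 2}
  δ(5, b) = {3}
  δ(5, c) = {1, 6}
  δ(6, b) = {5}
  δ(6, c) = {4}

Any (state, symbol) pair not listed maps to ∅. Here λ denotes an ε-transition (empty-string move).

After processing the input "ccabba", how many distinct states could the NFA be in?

3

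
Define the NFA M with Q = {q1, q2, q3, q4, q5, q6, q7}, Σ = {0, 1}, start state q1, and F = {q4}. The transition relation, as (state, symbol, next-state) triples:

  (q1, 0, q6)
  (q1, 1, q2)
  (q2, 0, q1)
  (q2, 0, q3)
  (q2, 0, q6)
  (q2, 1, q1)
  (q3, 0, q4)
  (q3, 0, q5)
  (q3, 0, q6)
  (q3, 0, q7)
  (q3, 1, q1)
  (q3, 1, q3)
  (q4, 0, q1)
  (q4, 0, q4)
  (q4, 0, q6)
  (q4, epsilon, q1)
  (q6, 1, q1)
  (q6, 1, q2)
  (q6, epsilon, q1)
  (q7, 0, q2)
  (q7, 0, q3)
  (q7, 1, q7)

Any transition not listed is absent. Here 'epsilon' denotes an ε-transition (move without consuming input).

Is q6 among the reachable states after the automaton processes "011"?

No

Start in {q1}.
Read '0': {q1} → {q1, q6}.
Read '1': {q1, q6} → {q1, q2}.
Read '1': {q1, q2} → {q1, q2}.
State q6 is not in {q1, q2}.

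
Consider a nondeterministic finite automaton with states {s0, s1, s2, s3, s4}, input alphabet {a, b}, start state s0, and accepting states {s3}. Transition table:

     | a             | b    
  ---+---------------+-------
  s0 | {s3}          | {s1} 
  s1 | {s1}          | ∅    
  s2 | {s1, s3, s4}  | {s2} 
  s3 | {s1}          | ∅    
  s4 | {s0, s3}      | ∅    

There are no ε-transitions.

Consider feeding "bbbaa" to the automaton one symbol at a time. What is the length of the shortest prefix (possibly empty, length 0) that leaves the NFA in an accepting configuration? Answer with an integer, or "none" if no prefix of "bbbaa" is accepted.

none

Start in {s0}.
Read 'b': s0→{s1}; now {s1}.
Read 'b': s1→∅; now ∅.
The set is empty and remains empty for the remaining 3 symbols.
No reachable set along the way intersects F.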